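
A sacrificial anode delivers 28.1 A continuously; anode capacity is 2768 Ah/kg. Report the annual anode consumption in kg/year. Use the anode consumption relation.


Annual consumption = current * hours per year / capacity
Rate = 28.1 * 8760 / 2768 = 88.9 kg/year

88.9 kg/year


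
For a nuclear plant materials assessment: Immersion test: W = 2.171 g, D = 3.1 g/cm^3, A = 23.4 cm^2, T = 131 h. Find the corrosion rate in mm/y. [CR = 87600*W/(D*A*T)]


Apply the mm/y weight-loss relation: CR = 87600 * W / (D * A * T)
Numerator: 87600 * 2.171 = 190179.6
Denominator: 3.1 * 23.4 * 131 = 9502.74
CR = 190179.6 / 9502.74 = 20.0131 mm/y

20.0131 mm/y


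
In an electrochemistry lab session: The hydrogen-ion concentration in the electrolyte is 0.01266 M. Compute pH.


pH = −log10[H+]
pH = −log10(0.01266) = 1.9

1.9


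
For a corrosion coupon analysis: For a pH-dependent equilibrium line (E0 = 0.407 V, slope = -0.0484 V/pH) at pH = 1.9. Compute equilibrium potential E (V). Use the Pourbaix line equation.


Apply the Pourbaix line equation: E = E0 + slope*pH
E = 0.407 + (-0.0484)*1.9 = 0.407 + (-0.09196) = 0.31504 V
Rounded to 4 decimal places: E = 0.3150 V

0.3150 V


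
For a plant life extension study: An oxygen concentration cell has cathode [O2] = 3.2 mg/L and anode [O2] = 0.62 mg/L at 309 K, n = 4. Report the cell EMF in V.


Apply the Nernst concentration-cell relation: E = (RT/nF)*ln(C_cathode/C_anode)
RT/nF = 8.314*309/(4*96485) = 0.00665654 V
ln(3.2/0.62) = 1.64119
E = 0.00665654 * 1.64119 = 0.01092 V

0.01092 V


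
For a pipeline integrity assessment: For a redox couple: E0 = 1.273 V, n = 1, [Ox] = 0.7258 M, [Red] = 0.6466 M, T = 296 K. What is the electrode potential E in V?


Apply the Nernst equation: E = E0 + (RT/nF)*ln([Ox]/[Red])
Step 1: RT/nF = 8.314*296/(1*96485) = 0.02550598 V
Step 2: [Ox]/[Red] = 0.7258/0.6466 = 1.122487
Step 3: ln(1.122487) = 0.115547
Step 4: correction = 0.02550598 * 0.115547 = 0.003 V
E = 1.273 + 0.003 = 1.276 V

1.276 V


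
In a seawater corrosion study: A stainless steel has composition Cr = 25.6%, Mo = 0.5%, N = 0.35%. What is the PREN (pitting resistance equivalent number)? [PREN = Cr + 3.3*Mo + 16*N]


Apply the PREN formula: PREN = Cr + 3.3*Mo + 16*N
PREN = 25.6 + 3.3*0.5 + 16*0.35
PREN = 25.6 + 1.65 + 5.6 = 32.85

32.85


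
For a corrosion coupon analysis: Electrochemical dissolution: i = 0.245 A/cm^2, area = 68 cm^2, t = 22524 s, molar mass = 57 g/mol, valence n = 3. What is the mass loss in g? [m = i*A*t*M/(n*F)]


Apply Faraday's law: m = i*A*t*M / (n*F)
Total charge passed Q = i*A*t = 0.245*68*22524 = 375249.84 C
m = Q*M/(n*F) = 375249.84*57/(3*96485) = 73.89487 g

73.89487 g


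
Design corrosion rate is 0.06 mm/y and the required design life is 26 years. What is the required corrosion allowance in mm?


Corrosion allowance = CR × design life
CA = 0.06 * 26 = 1.56 mm

1.56 mm


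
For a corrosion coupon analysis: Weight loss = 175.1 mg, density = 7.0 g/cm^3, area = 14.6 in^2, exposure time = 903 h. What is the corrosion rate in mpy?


Apply the mpy weight-loss relation: CR = 534 * W / (D * A * T)
Numerator: 534 * 175.1 = 93503.4
Denominator: 7.0 * 14.6 * 903 = 92286.6
CR = 93503.4 / 92286.6 = 1.013 mpy

1.013 mpy


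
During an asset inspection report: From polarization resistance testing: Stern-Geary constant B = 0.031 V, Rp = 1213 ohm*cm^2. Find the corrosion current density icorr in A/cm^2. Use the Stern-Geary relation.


Apply the Stern-Geary relation: icorr = B / Rp
icorr = 0.031 / 1213 = 2.556×10^-5 A/cm^2

2.556×10^-5 A/cm^2


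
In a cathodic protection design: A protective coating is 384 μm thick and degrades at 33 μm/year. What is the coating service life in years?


Service life = thickness / degradation rate
Life = 384 / 33 = 11.6 years

11.6 years


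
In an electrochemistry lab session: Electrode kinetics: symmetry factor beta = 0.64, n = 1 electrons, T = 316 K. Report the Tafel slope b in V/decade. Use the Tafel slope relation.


Apply the Tafel slope relation: b = 2.303*R*T/(beta*n*F)
Numerator: 2.303 * 8.314 * 316 = 6050.5
Denominator: 0.64 * 1 * 96485 = 61750.4
b = 6050.5 / 61750.4 = 0.098 V/decade

0.098 V/decade


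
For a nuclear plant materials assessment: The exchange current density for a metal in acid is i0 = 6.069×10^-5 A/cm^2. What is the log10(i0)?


i0 = 6.069×10^-5 A/cm^2
log10(i0) = -4.217

-4.217


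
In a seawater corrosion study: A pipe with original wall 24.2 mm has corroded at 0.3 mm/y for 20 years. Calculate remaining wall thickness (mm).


Remaining wall = original − CR × time
t = 24.2 − 0.3*20 = 24.2 − 6.0 = 18.2 mm

18.2 mm


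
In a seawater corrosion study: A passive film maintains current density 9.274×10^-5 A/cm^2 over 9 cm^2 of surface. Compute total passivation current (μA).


I = i_pass * A, then convert A → μA (×10^6)
I = 9.274×10^-5 * 9 * 10^6 = 834.66 μA

834.66 μA


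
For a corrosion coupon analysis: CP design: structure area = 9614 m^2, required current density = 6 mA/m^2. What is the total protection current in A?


I = area * current density, then convert mA → A (÷1000)
I = 9614 * 6 / 1000 = 57.68 A

57.68 A


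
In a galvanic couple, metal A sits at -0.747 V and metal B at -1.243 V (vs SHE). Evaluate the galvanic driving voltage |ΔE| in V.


Driving voltage is the absolute potential difference.
|ΔE| = |-0.747 − (-1.243)| = 0.496 V

0.496 V


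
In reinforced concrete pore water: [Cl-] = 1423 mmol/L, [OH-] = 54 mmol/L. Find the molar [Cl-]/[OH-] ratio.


Threshold parameter = [Cl-] / [OH-] (molar basis; both in mmol/L, so units cancel)
Ratio = 1423 / 54 = 26.35

26.35


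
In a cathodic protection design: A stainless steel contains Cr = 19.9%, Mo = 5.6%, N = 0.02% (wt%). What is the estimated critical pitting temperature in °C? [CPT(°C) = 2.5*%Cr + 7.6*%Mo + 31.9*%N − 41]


Apply the ASTM G48 empirical CPT estimate: CPT(°C) = 2.5*%Cr + 7.6*%Mo + 31.9*%N − 41
2.5*19.9 = 49.75; 7.6*5.6 = 42.56; 31.9*0.02 = 0.638
CPT = 49.75 + 42.56 + 0.638 − 41 = 51.948 °C
Rounded to 0.1 °C: CPT ≈ 51.9 °C

51.9 °C


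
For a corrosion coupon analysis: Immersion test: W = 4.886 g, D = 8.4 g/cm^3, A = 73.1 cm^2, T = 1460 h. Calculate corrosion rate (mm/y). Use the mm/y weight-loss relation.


Apply the mm/y weight-loss relation: CR = 87600 * W / (D * A * T)
Numerator: 87600 * 4.886 = 428013.6
Denominator: 8.4 * 73.1 * 1460 = 896498.4
CR = 428013.6 / 896498.4 = 0.477428 mm/y

0.477428 mm/y


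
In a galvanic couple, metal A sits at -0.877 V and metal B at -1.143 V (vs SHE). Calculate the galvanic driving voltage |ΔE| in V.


Driving voltage is the absolute potential difference.
|ΔE| = |-0.877 − (-1.143)| = 0.266 V

0.266 V


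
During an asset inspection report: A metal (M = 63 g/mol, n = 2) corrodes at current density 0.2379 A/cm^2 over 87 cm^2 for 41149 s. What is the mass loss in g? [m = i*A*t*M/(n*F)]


Apply Faraday's law: m = i*A*t*M / (n*F)
Total charge passed Q = i*A*t = 0.2379*87*41149 = 851673.1977 C
m = Q*M/(n*F) = 851673.1977*63/(2*96485) = 278.0505 g

278.0505 g


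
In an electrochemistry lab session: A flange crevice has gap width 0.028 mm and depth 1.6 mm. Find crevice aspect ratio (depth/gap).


Aspect ratio = depth / gap
Ratio = 1.6 / 0.028 = 57.1

57.1


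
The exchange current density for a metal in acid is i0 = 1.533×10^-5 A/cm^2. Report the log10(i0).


i0 = 1.533×10^-5 A/cm^2
log10(i0) = -4.814

-4.814


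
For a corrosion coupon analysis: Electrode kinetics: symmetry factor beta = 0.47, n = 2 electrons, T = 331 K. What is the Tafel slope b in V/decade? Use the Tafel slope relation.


Apply the Tafel slope relation: b = 2.303*R*T/(beta*n*F)
Numerator: 2.303 * 8.314 * 331 = 6337.7
Denominator: 0.47 * 2 * 96485 = 90695.9
b = 6337.7 / 90695.9 = 0.0699 V/decade

0.0699 V/decade


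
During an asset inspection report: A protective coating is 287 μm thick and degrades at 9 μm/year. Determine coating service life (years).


Service life = thickness / degradation rate
Life = 287 / 9 = 31.9 years

31.9 years


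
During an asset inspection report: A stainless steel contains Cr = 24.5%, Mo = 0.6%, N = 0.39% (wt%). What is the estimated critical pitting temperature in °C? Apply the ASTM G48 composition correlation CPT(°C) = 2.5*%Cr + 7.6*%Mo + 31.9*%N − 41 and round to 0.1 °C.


Apply the ASTM G48 empirical CPT estimate: CPT(°C) = 2.5*%Cr + 7.6*%Mo + 31.9*%N − 41
2.5*24.5 = 61.25; 7.6*0.6 = 4.56; 31.9*0.39 = 12.441
CPT = 61.25 + 4.56 + 12.441 − 41 = 37.251 °C
Rounded to 0.1 °C: CPT ≈ 37.3 °C

37.3 °C


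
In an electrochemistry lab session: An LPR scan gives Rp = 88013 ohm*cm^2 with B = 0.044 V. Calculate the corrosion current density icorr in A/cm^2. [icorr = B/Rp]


Apply the Stern-Geary relation: icorr = B / Rp
icorr = 0.044 / 88013 = 4.999×10^-7 A/cm^2

4.999×10^-7 A/cm^2


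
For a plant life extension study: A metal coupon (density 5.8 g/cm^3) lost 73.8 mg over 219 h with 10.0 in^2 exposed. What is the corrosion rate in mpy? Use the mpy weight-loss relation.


Apply the mpy weight-loss relation: CR = 534 * W / (D * A * T)
Numerator: 534 * 73.8 = 39409.2
Denominator: 5.8 * 10.0 * 219 = 12702.0
CR = 39409.2 / 12702.0 = 3.1026 mpy

3.1026 mpy


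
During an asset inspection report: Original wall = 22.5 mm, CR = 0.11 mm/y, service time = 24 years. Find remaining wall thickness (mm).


Remaining wall = original − CR × time
t = 22.5 − 0.11*24 = 22.5 − 2.64 = 19.86 mm

19.86 mm


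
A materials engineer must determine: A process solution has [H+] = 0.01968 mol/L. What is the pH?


pH = −log10[H+]
pH = −log10(0.01968) = 1.71

1.71


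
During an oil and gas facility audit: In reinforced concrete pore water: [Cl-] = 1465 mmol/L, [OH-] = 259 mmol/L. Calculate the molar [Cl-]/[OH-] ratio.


Threshold parameter = [Cl-] / [OH-] (molar basis; both in mmol/L, so units cancel)
Ratio = 1465 / 259 = 5.66

5.66


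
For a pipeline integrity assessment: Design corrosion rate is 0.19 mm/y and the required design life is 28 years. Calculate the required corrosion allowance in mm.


Corrosion allowance = CR × design life
CA = 0.19 * 28 = 5.32 mm

5.32 mm


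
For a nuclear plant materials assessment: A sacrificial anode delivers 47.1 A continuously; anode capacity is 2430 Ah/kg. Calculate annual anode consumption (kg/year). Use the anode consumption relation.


Annual consumption = current * hours per year / capacity
Rate = 47.1 * 8760 / 2430 = 169.8 kg/year

169.8 kg/year


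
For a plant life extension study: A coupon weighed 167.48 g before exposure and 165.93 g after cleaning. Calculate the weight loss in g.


Weight loss = initial − final
WL = 167.48 − 165.93 = 1.55 g

1.55 g


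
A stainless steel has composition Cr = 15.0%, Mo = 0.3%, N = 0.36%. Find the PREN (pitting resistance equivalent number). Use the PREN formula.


Apply the PREN formula: PREN = Cr + 3.3*Mo + 16*N
PREN = 15.0 + 3.3*0.3 + 16*0.36
PREN = 15.0 + 0.99 + 5.76 = 21.75

21.75


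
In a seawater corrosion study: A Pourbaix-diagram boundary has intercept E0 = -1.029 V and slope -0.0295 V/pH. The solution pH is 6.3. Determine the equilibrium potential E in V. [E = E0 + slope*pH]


Apply the Pourbaix line equation: E = E0 + slope*pH
E = -1.029 + (-0.0295)*6.3 = -1.029 + (-0.18585) = -1.21485 V
Rounded to 4 decimal places: E = -1.2149 V

-1.2149 V


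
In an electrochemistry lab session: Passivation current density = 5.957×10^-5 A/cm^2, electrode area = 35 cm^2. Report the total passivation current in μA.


I = i_pass * A, then convert A → μA (×10^6)
I = 5.957×10^-5 * 35 * 10^6 = 2084.95 μA

2084.95 μA


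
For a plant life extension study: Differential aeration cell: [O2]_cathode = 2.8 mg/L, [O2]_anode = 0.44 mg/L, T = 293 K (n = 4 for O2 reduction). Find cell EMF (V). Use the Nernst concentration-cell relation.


Apply the Nernst concentration-cell relation: E = (RT/nF)*ln(C_cathode/C_anode)
RT/nF = 8.314*293/(4*96485) = 0.00631187 V
ln(2.8/0.44) = 1.8506
E = 0.00631187 * 1.8506 = 0.01168 V

0.01168 V


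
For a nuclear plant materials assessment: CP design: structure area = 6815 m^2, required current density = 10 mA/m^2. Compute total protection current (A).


I = area * current density, then convert mA → A (÷1000)
I = 6815 * 10 / 1000 = 68.15 A

68.15 A


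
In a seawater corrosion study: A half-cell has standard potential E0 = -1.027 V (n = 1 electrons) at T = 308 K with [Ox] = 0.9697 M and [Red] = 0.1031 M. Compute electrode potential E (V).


Apply the Nernst equation: E = E0 + (RT/nF)*ln([Ox]/[Red])
Step 1: RT/nF = 8.314*308/(1*96485) = 0.02654 V
Step 2: [Ox]/[Red] = 0.9697/0.1031 = 9.405432
Step 3: ln(9.405432) = 2.241287
Step 4: correction = 0.02654 * 2.241287 = 0.0595 V
E = -1.027 + 0.0595 = -0.9675 V

-0.9675 V


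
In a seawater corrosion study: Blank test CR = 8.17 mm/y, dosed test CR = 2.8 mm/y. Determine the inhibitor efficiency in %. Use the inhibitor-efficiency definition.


Apply the inhibitor-efficiency definition: IE = (CR_blank − CR_inh)/CR_blank × 100
IE = (8.17 − 2.8) / 8.17 × 100
IE = 5.37 / 8.17 × 100 = 65.7 %

65.7 %


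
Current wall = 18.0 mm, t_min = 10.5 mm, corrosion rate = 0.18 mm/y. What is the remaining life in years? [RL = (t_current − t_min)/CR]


Apply the remaining-life relation: RL = (t_current − t_min) / CR
RL = (18.0 − 10.5) / 0.18 = 7.5 / 0.18 = 41.7 years

41.7 years


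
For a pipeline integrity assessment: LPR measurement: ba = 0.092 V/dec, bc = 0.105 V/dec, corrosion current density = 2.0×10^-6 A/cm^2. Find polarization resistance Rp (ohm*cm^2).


Apply the Stern-Geary equation: Rp = ba*bc / (2.303*icorr*(ba+bc))
ba*bc = 0.092*0.105 = 0.00966
ba+bc = 0.197; 2.303*icorr*(ba+bc) = 2.303*2.0×10^-6*0.197 = 9.07382×10^-7
Rp = 0.00966 / 9.07382×10^-7 = 10646.0 ohm*cm^2

10646.0 ohm*cm^2


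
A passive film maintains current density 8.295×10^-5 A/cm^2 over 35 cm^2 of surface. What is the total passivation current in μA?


I = i_pass * A, then convert A → μA (×10^6)
I = 8.295×10^-5 * 35 * 10^6 = 2903.25 μA

2903.25 μA


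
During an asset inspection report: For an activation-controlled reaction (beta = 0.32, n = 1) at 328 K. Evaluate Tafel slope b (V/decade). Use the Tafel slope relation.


Apply the Tafel slope relation: b = 2.303*R*T/(beta*n*F)
Numerator: 2.303 * 8.314 * 328 = 6280.26
Denominator: 0.32 * 1 * 96485 = 30875.2
b = 6280.26 / 30875.2 = 0.2034 V/decade

0.2034 V/decade


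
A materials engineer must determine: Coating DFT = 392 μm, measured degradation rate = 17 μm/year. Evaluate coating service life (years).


Service life = thickness / degradation rate
Life = 392 / 17 = 23.1 years

23.1 years


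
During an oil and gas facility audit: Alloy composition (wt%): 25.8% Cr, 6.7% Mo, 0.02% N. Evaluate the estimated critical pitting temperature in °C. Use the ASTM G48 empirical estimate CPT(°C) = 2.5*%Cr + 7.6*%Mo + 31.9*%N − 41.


Apply the ASTM G48 empirical CPT estimate: CPT(°C) = 2.5*%Cr + 7.6*%Mo + 31.9*%N − 41
2.5*25.8 = 64.5; 7.6*6.7 = 50.92; 31.9*0.02 = 0.638
CPT = 64.5 + 50.92 + 0.638 − 41 = 75.058 °C
Rounded to 0.1 °C: CPT ≈ 75.1 °C

75.1 °C


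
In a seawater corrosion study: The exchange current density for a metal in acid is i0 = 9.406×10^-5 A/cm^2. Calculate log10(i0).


i0 = 9.406×10^-5 A/cm^2
log10(i0) = -4.027

-4.027


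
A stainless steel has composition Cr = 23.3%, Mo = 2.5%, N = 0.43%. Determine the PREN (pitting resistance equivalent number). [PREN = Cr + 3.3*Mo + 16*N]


Apply the PREN formula: PREN = Cr + 3.3*Mo + 16*N
PREN = 23.3 + 3.3*2.5 + 16*0.43
PREN = 23.3 + 8.25 + 6.88 = 38.43

38.43


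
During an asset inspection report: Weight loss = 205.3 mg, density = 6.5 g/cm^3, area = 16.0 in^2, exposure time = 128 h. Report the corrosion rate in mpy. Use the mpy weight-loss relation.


Apply the mpy weight-loss relation: CR = 534 * W / (D * A * T)
Numerator: 534 * 205.3 = 109630.2
Denominator: 6.5 * 16.0 * 128 = 13312.0
CR = 109630.2 / 13312.0 = 8.2354 mpy

8.2354 mpy


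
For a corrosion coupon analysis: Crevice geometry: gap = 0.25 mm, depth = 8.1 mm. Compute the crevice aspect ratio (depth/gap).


Aspect ratio = depth / gap
Ratio = 8.1 / 0.25 = 32.4

32.4


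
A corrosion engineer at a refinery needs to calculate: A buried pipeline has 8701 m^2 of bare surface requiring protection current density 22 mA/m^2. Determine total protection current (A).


I = area * current density, then convert mA → A (÷1000)
I = 8701 * 22 / 1000 = 191.42 A

191.42 A


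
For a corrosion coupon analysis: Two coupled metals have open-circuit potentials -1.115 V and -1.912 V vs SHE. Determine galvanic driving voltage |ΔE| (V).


Driving voltage is the absolute potential difference.
|ΔE| = |-1.115 − (-1.912)| = 0.797 V

0.797 V


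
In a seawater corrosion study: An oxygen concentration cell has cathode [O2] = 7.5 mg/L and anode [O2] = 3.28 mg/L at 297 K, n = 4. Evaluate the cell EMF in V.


Apply the Nernst concentration-cell relation: E = (RT/nF)*ln(C_cathode/C_anode)
RT/nF = 8.314*297/(4*96485) = 0.00639804 V
ln(7.5/3.28) = 0.82706
E = 0.00639804 * 0.82706 = 0.00529 V

0.00529 V


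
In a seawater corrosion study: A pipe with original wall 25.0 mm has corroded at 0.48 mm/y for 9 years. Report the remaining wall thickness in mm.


Remaining wall = original − CR × time
t = 25.0 − 0.48*9 = 25.0 − 4.32 = 20.68 mm

20.68 mm


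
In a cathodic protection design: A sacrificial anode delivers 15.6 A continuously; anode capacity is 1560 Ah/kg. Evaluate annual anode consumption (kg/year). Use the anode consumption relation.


Annual consumption = current * hours per year / capacity
Rate = 15.6 * 8760 / 1560 = 87.6 kg/year

87.6 kg/year


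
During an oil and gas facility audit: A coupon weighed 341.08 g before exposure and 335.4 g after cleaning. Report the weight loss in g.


Weight loss = initial − final
WL = 341.08 − 335.4 = 5.68 g

5.68 g


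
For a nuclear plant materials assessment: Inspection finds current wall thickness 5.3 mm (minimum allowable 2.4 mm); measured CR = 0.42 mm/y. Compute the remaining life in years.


Apply the remaining-life relation: RL = (t_current − t_min) / CR
RL = (5.3 − 2.4) / 0.42 = 2.9 / 0.42 = 6.9 years

6.9 years


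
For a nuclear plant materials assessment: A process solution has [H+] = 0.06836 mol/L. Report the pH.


pH = −log10[H+]
pH = −log10(0.06836) = 1.17

1.17


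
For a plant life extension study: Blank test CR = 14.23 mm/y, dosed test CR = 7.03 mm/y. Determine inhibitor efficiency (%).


Apply the inhibitor-efficiency definition: IE = (CR_blank − CR_inh)/CR_blank × 100
IE = (14.23 − 7.03) / 14.23 × 100
IE = 7.2 / 14.23 × 100 = 50.6 %

50.6 %


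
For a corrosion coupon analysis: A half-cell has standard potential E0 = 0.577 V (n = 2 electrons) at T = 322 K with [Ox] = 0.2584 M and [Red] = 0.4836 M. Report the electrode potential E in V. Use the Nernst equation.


Apply the Nernst equation: E = E0 + (RT/nF)*ln([Ox]/[Red])
Step 1: RT/nF = 8.314*322/(2*96485) = 0.01387318 V
Step 2: [Ox]/[Red] = 0.2584/0.4836 = 0.534326
Step 3: ln(0.534326) = -0.626749
Step 4: correction = 0.01387318 * -0.626749 = -0.009 V
E = 0.577 + -0.009 = 0.568 V

0.568 V


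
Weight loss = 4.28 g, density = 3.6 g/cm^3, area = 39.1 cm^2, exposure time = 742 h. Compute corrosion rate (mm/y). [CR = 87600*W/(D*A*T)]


Apply the mm/y weight-loss relation: CR = 87600 * W / (D * A * T)
Numerator: 87600 * 4.28 = 374928.0
Denominator: 3.6 * 39.1 * 742 = 104443.92
CR = 374928.0 / 104443.92 = 3.5898 mm/y

3.5898 mm/y


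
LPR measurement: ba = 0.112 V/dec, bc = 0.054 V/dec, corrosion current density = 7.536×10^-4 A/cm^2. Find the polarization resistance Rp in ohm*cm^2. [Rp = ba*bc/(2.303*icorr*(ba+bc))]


Apply the Stern-Geary equation: Rp = ba*bc / (2.303*icorr*(ba+bc))
ba*bc = 0.112*0.054 = 0.006048
ba+bc = 0.166; 2.303*icorr*(ba+bc) = 2.303*7.536×10^-4*0.166 = 2.8809977×10^-4
Rp = 0.006048 / 2.8809977×10^-4 = 20.99 ohm*cm^2

20.99 ohm*cm^2


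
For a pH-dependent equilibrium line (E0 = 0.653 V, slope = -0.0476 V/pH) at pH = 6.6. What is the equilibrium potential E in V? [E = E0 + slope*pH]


Apply the Pourbaix line equation: E = E0 + slope*pH
E = 0.653 + (-0.0476)*6.6 = 0.653 + (-0.31416) = 0.33884 V
Rounded to 3 decimal places: E = 0.339 V

0.339 V


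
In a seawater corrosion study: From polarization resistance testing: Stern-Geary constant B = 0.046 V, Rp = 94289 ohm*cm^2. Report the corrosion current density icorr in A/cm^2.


Apply the Stern-Geary relation: icorr = B / Rp
icorr = 0.046 / 94289 = 4.879×10^-7 A/cm^2

4.879×10^-7 A/cm^2


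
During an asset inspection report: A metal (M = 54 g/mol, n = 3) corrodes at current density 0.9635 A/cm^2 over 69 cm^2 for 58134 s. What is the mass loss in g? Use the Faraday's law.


Apply Faraday's law: m = i*A*t*M / (n*F)
Total charge passed Q = i*A*t = 0.9635*69*58134 = 3864835.521 C
m = Q*M/(n*F) = 3864835.521*54/(3*96485) = 721.014 g

721.014 g


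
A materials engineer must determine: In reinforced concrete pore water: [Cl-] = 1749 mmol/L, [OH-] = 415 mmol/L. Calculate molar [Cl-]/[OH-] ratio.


Threshold parameter = [Cl-] / [OH-] (molar basis; both in mmol/L, so units cancel)
Ratio = 1749 / 415 = 4.21

4.21


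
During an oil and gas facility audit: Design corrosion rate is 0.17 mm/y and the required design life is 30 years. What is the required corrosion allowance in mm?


Corrosion allowance = CR × design life
CA = 0.17 * 30 = 5.1 mm

5.1 mm


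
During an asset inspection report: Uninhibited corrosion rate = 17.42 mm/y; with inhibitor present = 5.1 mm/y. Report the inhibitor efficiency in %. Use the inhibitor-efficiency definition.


Apply the inhibitor-efficiency definition: IE = (CR_blank − CR_inh)/CR_blank × 100
IE = (17.42 − 5.1) / 17.42 × 100
IE = 12.32 / 17.42 × 100 = 70.7 %

70.7 %


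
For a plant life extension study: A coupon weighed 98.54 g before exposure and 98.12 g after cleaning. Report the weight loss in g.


Weight loss = initial − final
WL = 98.54 − 98.12 = 0.42 g

0.42 g


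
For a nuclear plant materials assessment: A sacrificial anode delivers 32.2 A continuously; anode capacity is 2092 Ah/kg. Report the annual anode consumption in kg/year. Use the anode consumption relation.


Annual consumption = current * hours per year / capacity
Rate = 32.2 * 8760 / 2092 = 134.8 kg/year

134.8 kg/year


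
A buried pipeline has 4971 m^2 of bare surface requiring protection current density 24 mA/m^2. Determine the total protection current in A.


I = area * current density, then convert mA → A (÷1000)
I = 4971 * 24 / 1000 = 119.3 A

119.3 A


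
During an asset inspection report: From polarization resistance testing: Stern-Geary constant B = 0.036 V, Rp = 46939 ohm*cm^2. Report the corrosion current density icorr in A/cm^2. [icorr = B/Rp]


Apply the Stern-Geary relation: icorr = B / Rp
icorr = 0.036 / 46939 = 7.67×10^-7 A/cm^2

7.67×10^-7 A/cm^2


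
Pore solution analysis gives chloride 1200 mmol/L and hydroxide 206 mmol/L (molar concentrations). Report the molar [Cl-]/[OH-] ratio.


Threshold parameter = [Cl-] / [OH-] (molar basis; both in mmol/L, so units cancel)
Ratio = 1200 / 206 = 5.83

5.83


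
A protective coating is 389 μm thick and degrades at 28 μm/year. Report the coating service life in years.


Service life = thickness / degradation rate
Life = 389 / 28 = 13.9 years

13.9 years


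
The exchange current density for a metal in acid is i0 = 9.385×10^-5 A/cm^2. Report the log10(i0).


i0 = 9.385×10^-5 A/cm^2
log10(i0) = -4.028

-4.028


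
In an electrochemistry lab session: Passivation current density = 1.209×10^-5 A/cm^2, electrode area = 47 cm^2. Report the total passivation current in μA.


I = i_pass * A, then convert A → μA (×10^6)
I = 1.209×10^-5 * 47 * 10^6 = 568.23 μA

568.23 μA


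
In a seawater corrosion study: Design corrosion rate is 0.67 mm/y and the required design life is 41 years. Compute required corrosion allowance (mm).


Corrosion allowance = CR × design life
CA = 0.67 * 41 = 27.47 mm

27.47 mm


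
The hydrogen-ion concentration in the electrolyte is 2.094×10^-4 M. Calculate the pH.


pH = −log10[H+]
pH = −log10(2.094×10^-4) = 3.68

3.68


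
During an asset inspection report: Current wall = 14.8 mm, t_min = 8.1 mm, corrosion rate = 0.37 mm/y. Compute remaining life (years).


Apply the remaining-life relation: RL = (t_current − t_min) / CR
RL = (14.8 − 8.1) / 0.37 = 6.7 / 0.37 = 18.1 years

18.1 years


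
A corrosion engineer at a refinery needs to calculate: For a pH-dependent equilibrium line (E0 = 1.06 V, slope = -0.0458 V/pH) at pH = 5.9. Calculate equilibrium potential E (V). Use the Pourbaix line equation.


Apply the Pourbaix line equation: E = E0 + slope*pH
E = 1.06 + (-0.0458)*5.9 = 1.06 + (-0.27022) = 0.78978 V
Rounded to 3 decimal places: E = 0.790 V

0.790 V


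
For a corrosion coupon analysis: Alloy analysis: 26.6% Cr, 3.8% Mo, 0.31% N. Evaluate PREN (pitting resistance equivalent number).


Apply the PREN formula: PREN = Cr + 3.3*Mo + 16*N
PREN = 26.6 + 3.3*3.8 + 16*0.31
PREN = 26.6 + 12.54 + 4.96 = 44.1

44.1


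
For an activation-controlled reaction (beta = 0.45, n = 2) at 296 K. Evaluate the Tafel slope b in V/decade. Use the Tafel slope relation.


Apply the Tafel slope relation: b = 2.303*R*T/(beta*n*F)
Numerator: 2.303 * 8.314 * 296 = 5667.55
Denominator: 0.45 * 2 * 96485 = 86836.5
b = 5667.55 / 86836.5 = 0.0653 V/decade

0.0653 V/decade


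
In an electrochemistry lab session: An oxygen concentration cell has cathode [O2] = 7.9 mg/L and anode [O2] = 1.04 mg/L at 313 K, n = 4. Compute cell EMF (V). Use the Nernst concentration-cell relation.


Apply the Nernst concentration-cell relation: E = (RT/nF)*ln(C_cathode/C_anode)
RT/nF = 8.314*313/(4*96485) = 0.00674271 V
ln(7.9/1.04) = 2.02764
E = 0.00674271 * 2.02764 = 0.01367 V

0.01367 V


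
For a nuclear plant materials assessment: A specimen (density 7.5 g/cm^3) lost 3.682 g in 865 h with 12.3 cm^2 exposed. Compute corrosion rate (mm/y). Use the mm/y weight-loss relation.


Apply the mm/y weight-loss relation: CR = 87600 * W / (D * A * T)
Numerator: 87600 * 3.682 = 322543.2
Denominator: 7.5 * 12.3 * 865 = 79796.25
CR = 322543.2 / 79796.25 = 4.0421 mm/y

4.0421 mm/y


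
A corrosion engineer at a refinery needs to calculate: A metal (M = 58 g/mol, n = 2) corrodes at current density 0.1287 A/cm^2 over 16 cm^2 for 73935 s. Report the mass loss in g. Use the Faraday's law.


Apply Faraday's law: m = i*A*t*M / (n*F)
Total charge passed Q = i*A*t = 0.1287*16*73935 = 152246.952 C
m = Q*M/(n*F) = 152246.952*58/(2*96485) = 45.76 g

45.76 g


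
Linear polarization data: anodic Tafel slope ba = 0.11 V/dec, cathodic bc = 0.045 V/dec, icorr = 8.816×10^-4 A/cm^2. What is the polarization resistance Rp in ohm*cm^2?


Apply the Stern-Geary equation: Rp = ba*bc / (2.303*icorr*(ba+bc))
ba*bc = 0.11*0.045 = 0.00495
ba+bc = 0.155; 2.303*icorr*(ba+bc) = 2.303*8.816×10^-4*0.155 = 3.1470034×10^-4
Rp = 0.00495 / 3.1470034×10^-4 = 15.7 ohm*cm^2

15.7 ohm*cm^2


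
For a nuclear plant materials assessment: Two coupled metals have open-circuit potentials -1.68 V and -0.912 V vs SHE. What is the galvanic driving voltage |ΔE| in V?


Driving voltage is the absolute potential difference.
|ΔE| = |-1.68 − (-0.912)| = 0.768 V

0.768 V


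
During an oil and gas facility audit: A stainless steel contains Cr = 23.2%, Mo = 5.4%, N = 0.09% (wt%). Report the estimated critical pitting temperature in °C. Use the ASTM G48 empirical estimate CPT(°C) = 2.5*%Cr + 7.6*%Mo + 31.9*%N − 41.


Apply the ASTM G48 empirical CPT estimate: CPT(°C) = 2.5*%Cr + 7.6*%Mo + 31.9*%N − 41
2.5*23.2 = 58; 7.6*5.4 = 41.04; 31.9*0.09 = 2.871
CPT = 58 + 41.04 + 2.871 − 41 = 60.911 °C
Rounded to 0.1 °C: CPT ≈ 60.9 °C

60.9 °C


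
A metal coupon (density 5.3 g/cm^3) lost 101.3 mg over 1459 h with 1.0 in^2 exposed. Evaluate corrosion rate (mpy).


Apply the mpy weight-loss relation: CR = 534 * W / (D * A * T)
Numerator: 534 * 101.3 = 54094.2
Denominator: 5.3 * 1.0 * 1459 = 7732.7
CR = 54094.2 / 7732.7 = 6.996 mpy

6.996 mpy


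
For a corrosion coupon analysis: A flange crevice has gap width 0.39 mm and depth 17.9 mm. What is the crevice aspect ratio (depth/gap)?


Aspect ratio = depth / gap
Ratio = 17.9 / 0.39 = 45.9

45.9


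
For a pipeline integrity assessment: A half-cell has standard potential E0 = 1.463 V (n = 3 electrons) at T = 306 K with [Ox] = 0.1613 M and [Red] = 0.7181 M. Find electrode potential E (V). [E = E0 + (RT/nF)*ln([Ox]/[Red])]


Apply the Nernst equation: E = E0 + (RT/nF)*ln([Ox]/[Red])
Step 1: RT/nF = 8.314*306/(3*96485) = 0.00878922 V
Step 2: [Ox]/[Red] = 0.1613/0.7181 = 0.224621
Step 3: ln(0.224621) = -1.493341
Step 4: correction = 0.00878922 * -1.493341 = -0.013 V
E = 1.463 + -0.013 = 1.45 V

1.45 V


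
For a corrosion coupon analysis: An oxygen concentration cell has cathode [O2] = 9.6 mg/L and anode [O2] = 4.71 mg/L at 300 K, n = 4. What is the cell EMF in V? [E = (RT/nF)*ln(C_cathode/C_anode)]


Apply the Nernst concentration-cell relation: E = (RT/nF)*ln(C_cathode/C_anode)
RT/nF = 8.314*300/(4*96485) = 0.00646266 V
ln(9.6/4.71) = 0.71208
E = 0.00646266 * 0.71208 = 0.0046 V

0.0046 V


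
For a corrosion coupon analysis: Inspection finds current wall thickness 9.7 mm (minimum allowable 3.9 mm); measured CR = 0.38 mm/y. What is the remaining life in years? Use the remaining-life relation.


Apply the remaining-life relation: RL = (t_current − t_min) / CR
RL = (9.7 − 3.9) / 0.38 = 5.8 / 0.38 = 15.3 years

15.3 years


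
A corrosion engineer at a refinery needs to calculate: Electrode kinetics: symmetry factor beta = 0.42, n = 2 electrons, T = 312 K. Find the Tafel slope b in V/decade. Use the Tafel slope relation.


Apply the Tafel slope relation: b = 2.303*R*T/(beta*n*F)
Numerator: 2.303 * 8.314 * 312 = 5973.91
Denominator: 0.42 * 2 * 96485 = 81047.4
b = 5973.91 / 81047.4 = 0.074 V/decade

0.074 V/decade


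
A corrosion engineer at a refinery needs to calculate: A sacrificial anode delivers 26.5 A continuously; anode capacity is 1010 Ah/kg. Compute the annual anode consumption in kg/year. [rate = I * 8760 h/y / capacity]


Annual consumption = current * hours per year / capacity
Rate = 26.5 * 8760 / 1010 = 229.8 kg/year

229.8 kg/year


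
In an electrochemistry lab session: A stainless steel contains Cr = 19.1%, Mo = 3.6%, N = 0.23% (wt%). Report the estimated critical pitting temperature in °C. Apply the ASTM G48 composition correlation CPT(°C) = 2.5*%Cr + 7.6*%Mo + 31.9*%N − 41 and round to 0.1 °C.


Apply the ASTM G48 empirical CPT estimate: CPT(°C) = 2.5*%Cr + 7.6*%Mo + 31.9*%N − 41
2.5*19.1 = 47.75; 7.6*3.6 = 27.36; 31.9*0.23 = 7.337
CPT = 47.75 + 27.36 + 7.337 − 41 = 41.447 °C
Rounded to 0.1 °C: CPT ≈ 41.4 °C

41.4 °C


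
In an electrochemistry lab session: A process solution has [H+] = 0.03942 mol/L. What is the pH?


pH = −log10[H+]
pH = −log10(0.03942) = 1.4

1.4


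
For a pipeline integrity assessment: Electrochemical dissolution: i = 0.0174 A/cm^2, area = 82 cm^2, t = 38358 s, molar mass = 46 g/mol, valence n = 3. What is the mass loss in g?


Apply Faraday's law: m = i*A*t*M / (n*F)
Total charge passed Q = i*A*t = 0.0174*82*38358 = 54729.1944 C
m = Q*M/(n*F) = 54729.1944*46/(3*96485) = 8.6975 g

8.6975 g


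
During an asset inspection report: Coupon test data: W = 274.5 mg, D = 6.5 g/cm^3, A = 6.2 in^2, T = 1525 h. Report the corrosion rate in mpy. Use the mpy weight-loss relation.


Apply the mpy weight-loss relation: CR = 534 * W / (D * A * T)
Numerator: 534 * 274.5 = 146583.0
Denominator: 6.5 * 6.2 * 1525 = 61457.5
CR = 146583.0 / 61457.5 = 2.3851 mpy

2.3851 mpy


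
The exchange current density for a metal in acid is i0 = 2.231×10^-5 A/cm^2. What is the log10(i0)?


i0 = 2.231×10^-5 A/cm^2
log10(i0) = -4.652

-4.652


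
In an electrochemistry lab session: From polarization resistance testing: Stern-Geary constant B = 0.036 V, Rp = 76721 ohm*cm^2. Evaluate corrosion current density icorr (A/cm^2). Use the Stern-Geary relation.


Apply the Stern-Geary relation: icorr = B / Rp
icorr = 0.036 / 76721 = 4.692×10^-7 A/cm^2

4.692×10^-7 A/cm^2


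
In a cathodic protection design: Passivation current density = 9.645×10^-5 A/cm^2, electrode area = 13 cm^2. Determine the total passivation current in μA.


I = i_pass * A, then convert A → μA (×10^6)
I = 9.645×10^-5 * 13 * 10^6 = 1253.85 μA

1253.85 μA


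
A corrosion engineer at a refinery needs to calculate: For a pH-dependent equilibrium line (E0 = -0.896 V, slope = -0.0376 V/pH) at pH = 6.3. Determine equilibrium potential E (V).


Apply the Pourbaix line equation: E = E0 + slope*pH
E = -0.896 + (-0.0376)*6.3 = -0.896 + (-0.23688) = -1.13288 V
Rounded to 3 decimal places: E = -1.133 V

-1.133 V


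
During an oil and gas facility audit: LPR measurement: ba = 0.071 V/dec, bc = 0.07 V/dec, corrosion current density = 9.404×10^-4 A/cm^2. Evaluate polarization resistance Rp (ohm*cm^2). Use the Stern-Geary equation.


Apply the Stern-Geary equation: Rp = ba*bc / (2.303*icorr*(ba+bc))
ba*bc = 0.071*0.07 = 0.00497
ba+bc = 0.141; 2.303*icorr*(ba+bc) = 2.303*9.404×10^-4*0.141 = 3.0536951×10^-4
Rp = 0.00497 / 3.0536951×10^-4 = 16.28 ohm*cm^2

16.28 ohm*cm^2


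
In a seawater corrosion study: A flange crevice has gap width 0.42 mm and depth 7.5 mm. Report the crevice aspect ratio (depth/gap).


Aspect ratio = depth / gap
Ratio = 7.5 / 0.42 = 17.9

17.9


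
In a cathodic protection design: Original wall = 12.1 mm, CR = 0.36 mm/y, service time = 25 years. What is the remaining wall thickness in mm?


Remaining wall = original − CR × time
t = 12.1 − 0.36*25 = 12.1 − 9.0 = 3.1 mm

3.1 mm


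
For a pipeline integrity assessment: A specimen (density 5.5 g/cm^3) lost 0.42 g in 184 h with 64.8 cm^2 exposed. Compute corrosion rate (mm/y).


Apply the mm/y weight-loss relation: CR = 87600 * W / (D * A * T)
Numerator: 87600 * 0.42 = 36792.0
Denominator: 5.5 * 64.8 * 184 = 65577.6
CR = 36792.0 / 65577.6 = 0.561 mm/y

0.561 mm/y


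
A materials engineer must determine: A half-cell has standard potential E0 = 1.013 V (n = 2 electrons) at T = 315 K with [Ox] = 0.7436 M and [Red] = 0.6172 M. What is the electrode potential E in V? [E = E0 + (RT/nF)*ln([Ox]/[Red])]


Apply the Nernst equation: E = E0 + (RT/nF)*ln([Ox]/[Red])
Step 1: RT/nF = 8.314*315/(2*96485) = 0.01357159 V
Step 2: [Ox]/[Red] = 0.7436/0.6172 = 1.204796
Step 3: ln(1.204796) = 0.18631
Step 4: correction = 0.01357159 * 0.18631 = 0.0025 V
E = 1.013 + 0.0025 = 1.0155 V

1.0155 V


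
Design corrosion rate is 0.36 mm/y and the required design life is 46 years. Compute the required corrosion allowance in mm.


Corrosion allowance = CR × design life
CA = 0.36 * 46 = 16.56 mm

16.56 mm


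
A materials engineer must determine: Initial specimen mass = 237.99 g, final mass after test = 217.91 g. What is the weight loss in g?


Weight loss = initial − final
WL = 237.99 − 217.91 = 20.08 g

20.08 g


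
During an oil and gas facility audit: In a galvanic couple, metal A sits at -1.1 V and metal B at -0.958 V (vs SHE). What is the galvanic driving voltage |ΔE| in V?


Driving voltage is the absolute potential difference.
|ΔE| = |-1.1 − (-0.958)| = 0.142 V

0.142 V


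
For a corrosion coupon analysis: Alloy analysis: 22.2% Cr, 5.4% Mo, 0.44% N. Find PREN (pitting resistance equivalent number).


Apply the PREN formula: PREN = Cr + 3.3*Mo + 16*N
PREN = 22.2 + 3.3*5.4 + 16*0.44
PREN = 22.2 + 17.82 + 7.04 = 47.06

47.06


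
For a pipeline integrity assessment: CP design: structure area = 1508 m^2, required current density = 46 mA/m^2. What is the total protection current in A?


I = area * current density, then convert mA → A (÷1000)
I = 1508 * 46 / 1000 = 69.37 A

69.37 A


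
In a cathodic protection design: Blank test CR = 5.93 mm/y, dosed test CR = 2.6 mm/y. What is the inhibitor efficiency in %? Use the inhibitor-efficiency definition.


Apply the inhibitor-efficiency definition: IE = (CR_blank − CR_inh)/CR_blank × 100
IE = (5.93 − 2.6) / 5.93 × 100
IE = 3.33 / 5.93 × 100 = 56.2 %

56.2 %


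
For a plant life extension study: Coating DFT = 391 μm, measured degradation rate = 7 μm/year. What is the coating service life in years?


Service life = thickness / degradation rate
Life = 391 / 7 = 55.9 years

55.9 years


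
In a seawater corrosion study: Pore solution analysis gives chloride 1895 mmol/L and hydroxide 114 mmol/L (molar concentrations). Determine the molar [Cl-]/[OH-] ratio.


Threshold parameter = [Cl-] / [OH-] (molar basis; both in mmol/L, so units cancel)
Ratio = 1895 / 114 = 16.62

16.62


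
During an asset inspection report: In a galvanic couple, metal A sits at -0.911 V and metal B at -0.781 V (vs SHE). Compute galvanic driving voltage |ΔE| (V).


Driving voltage is the absolute potential difference.
|ΔE| = |-0.911 − (-0.781)| = 0.13 V

0.13 V


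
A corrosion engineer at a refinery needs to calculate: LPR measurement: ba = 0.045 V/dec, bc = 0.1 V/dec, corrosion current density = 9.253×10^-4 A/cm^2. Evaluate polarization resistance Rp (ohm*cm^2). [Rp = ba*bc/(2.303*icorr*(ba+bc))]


Apply the Stern-Geary equation: Rp = ba*bc / (2.303*icorr*(ba+bc))
ba*bc = 0.045*0.1 = 0.0045
ba+bc = 0.145; 2.303*icorr*(ba+bc) = 2.303*9.253×10^-4*0.145 = 3.0899006×10^-4
Rp = 0.0045 / 3.0899006×10^-4 = 14.6 ohm*cm^2

14.6 ohm*cm^2


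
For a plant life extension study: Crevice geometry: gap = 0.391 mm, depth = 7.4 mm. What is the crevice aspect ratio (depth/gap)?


Aspect ratio = depth / gap
Ratio = 7.4 / 0.391 = 18.9

18.9


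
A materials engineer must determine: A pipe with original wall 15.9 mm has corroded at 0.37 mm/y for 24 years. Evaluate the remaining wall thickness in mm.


Remaining wall = original − CR × time
t = 15.9 − 0.37*24 = 15.9 − 8.88 = 7.02 mm

7.02 mm


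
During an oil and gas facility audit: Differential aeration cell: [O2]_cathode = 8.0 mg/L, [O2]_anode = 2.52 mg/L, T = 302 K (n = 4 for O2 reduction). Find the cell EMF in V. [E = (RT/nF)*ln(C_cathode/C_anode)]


Apply the Nernst concentration-cell relation: E = (RT/nF)*ln(C_cathode/C_anode)
RT/nF = 8.314*302/(4*96485) = 0.00650575 V
ln(8.0/2.52) = 1.15518
E = 0.00650575 * 1.15518 = 0.00752 V

0.00752 V


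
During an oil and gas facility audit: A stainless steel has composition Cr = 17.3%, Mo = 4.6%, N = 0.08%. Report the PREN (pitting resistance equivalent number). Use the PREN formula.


Apply the PREN formula: PREN = Cr + 3.3*Mo + 16*N
PREN = 17.3 + 3.3*4.6 + 16*0.08
PREN = 17.3 + 15.18 + 1.28 = 33.76

33.76


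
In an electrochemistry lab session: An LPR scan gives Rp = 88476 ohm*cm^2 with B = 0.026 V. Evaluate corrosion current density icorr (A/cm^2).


Apply the Stern-Geary relation: icorr = B / Rp
icorr = 0.026 / 88476 = 2.939×10^-7 A/cm^2

2.939×10^-7 A/cm^2


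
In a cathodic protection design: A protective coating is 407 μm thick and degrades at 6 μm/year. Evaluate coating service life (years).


Service life = thickness / degradation rate
Life = 407 / 6 = 67.8 years

67.8 years


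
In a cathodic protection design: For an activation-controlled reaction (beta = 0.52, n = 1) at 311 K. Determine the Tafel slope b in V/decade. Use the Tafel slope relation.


Apply the Tafel slope relation: b = 2.303*R*T/(beta*n*F)
Numerator: 2.303 * 8.314 * 311 = 5954.76
Denominator: 0.52 * 1 * 96485 = 50172.2
b = 5954.76 / 50172.2 = 0.1187 V/decade

0.1187 V/decade
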